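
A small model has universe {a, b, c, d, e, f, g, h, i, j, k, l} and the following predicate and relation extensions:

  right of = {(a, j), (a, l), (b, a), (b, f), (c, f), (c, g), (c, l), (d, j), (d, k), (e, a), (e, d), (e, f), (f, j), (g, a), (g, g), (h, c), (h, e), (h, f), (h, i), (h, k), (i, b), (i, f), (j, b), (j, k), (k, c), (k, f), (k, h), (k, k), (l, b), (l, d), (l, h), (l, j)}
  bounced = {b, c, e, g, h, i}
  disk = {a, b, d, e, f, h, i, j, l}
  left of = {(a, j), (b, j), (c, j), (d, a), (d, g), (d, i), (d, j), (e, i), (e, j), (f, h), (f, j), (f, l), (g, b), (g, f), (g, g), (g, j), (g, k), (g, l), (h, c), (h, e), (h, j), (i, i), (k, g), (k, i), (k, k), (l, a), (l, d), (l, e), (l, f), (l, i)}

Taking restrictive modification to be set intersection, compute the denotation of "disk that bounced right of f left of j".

⟦that bounced⟧ = ⟦bounced⟧ = {b, c, e, g, h, i}
⟦right of f⟧ = {x : ⟨x, f⟩ ∈ ⟦right of⟧} = {b, c, e, h, i, k}
⟦left of j⟧ = {x : ⟨x, j⟩ ∈ ⟦left of⟧} = {a, b, c, d, e, f, g, h}
⟦disk⟧ = {a, b, d, e, f, h, i, j, l}
… ∩ ⟦that bounced⟧ = {a, b, d, e, f, h, i, j, l} ∩ {b, c, e, g, h, i} = {b, e, h, i}
… ∩ ⟦right of f⟧ = {b, e, h, i} ∩ {b, c, e, h, i, k} = {b, e, h, i}
… ∩ ⟦left of j⟧ = {b, e, h, i} ∩ {a, b, c, d, e, f, g, h} = {b, e, h}
So ⟦disk that bounced right of f left of j⟧ = {b, e, h}.

{b, e, h}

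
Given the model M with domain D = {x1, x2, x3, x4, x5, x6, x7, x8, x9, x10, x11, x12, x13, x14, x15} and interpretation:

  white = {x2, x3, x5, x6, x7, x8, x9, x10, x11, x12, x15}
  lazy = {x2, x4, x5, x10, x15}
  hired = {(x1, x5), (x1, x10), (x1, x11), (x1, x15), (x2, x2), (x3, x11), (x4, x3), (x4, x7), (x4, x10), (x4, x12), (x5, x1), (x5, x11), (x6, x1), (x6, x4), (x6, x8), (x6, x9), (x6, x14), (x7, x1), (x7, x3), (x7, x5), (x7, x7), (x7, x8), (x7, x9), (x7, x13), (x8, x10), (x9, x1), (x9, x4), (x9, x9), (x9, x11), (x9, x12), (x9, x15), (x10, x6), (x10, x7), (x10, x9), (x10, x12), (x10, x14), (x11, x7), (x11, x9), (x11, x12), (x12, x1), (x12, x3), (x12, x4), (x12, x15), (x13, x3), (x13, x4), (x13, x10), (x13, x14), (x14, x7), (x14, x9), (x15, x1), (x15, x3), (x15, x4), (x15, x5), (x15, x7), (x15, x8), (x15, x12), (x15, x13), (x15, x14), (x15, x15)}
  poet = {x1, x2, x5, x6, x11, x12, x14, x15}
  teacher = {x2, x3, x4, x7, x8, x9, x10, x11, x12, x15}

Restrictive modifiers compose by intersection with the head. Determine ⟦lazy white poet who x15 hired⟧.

{x5, x15}

⟦who x15 hired⟧ = {x : ⟨x15, x⟩ ∈ ⟦hired⟧} = {x1, x3, x4, x5, x7, x8, x12, x13, x14, x15}
⟦poet⟧ = {x1, x2, x5, x6, x11, x12, x14, x15}
… ∩ ⟦who x15 hired⟧ = {x1, x2, x5, x6, x11, x12, x14, x15} ∩ {x1, x3, x4, x5, x7, x8, x12, x13, x14, x15} = {x1, x5, x12, x14, x15}
… ∩ ⟦lazy⟧ = {x1, x5, x12, x14, x15} ∩ {x2, x4, x5, x10, x15} = {x5, x15}
… ∩ ⟦white⟧ = {x5, x15} ∩ {x2, x3, x5, x6, x7, x8, x9, x10, x11, x12, x15} = {x5, x15}
So ⟦lazy white poet who x15 hired⟧ = {x5, x15}.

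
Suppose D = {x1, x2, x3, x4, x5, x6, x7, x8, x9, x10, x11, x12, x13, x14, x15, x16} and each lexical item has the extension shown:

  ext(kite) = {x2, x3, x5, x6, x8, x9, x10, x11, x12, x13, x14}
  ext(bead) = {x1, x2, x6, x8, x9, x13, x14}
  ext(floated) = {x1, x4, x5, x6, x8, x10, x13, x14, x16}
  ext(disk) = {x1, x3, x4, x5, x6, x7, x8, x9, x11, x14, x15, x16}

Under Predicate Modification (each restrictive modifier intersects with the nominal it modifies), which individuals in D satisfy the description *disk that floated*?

⟦that floated⟧ = ⟦floated⟧ = {x1, x4, x5, x6, x8, x10, x13, x14, x16}
⟦disk⟧ = {x1, x3, x4, x5, x6, x7, x8, x9, x11, x14, x15, x16}
… ∩ ⟦that floated⟧ = {x1, x3, x4, x5, x6, x7, x8, x9, x11, x14, x15, x16} ∩ {x1, x4, x5, x6, x8, x10, x13, x14, x16} = {x1, x4, x5, x6, x8, x14, x16}
So ⟦disk that floated⟧ = {x1, x4, x5, x6, x8, x14, x16}.

{x1, x4, x5, x6, x8, x14, x16}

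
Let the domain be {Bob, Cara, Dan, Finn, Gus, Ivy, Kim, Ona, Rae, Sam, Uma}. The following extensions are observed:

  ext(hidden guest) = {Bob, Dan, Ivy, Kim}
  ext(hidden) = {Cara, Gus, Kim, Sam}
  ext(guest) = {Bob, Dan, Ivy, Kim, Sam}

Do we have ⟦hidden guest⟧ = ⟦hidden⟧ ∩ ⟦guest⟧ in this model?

⟦hidden⟧ ∩ ⟦guest⟧ = {Cara, Gus, Kim, Sam} ∩ {Bob, Dan, Ivy, Kim, Sam} = {Kim, Sam}
Observed ⟦hidden guest⟧ = {Bob, Dan, Ivy, Kim}.
These differ, so the modifier is not intersective in this model.

no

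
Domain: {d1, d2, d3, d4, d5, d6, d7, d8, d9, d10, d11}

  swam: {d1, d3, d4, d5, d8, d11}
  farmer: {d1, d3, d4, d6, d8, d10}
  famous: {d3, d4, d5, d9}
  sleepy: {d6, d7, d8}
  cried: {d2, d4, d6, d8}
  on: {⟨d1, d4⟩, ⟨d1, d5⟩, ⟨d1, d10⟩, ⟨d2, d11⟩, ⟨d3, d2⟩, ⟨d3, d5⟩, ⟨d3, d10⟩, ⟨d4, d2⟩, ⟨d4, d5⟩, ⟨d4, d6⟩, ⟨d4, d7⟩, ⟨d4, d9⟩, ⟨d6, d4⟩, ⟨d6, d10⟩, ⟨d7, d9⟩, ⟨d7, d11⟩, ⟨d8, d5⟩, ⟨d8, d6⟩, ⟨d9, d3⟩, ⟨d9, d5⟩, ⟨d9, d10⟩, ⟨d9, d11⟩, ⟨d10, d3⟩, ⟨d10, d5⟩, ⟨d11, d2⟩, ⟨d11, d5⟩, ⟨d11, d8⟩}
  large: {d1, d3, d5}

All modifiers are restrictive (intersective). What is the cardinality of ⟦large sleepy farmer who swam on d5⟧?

⟦who swam⟧ = ⟦swam⟧ = {d1, d3, d4, d5, d8, d11}
⟦on d5⟧ = {x : ⟨x, d5⟩ ∈ ⟦on⟧} = {d1, d3, d4, d8, d9, d10, d11}
⟦farmer⟧ = {d1, d3, d4, d6, d8, d10}
… ∩ ⟦who swam⟧ = {d1, d3, d4, d6, d8, d10} ∩ {d1, d3, d4, d5, d8, d11} = {d1, d3, d4, d8}
… ∩ ⟦on d5⟧ = {d1, d3, d4, d8} ∩ {d1, d3, d4, d8, d9, d10, d11} = {d1, d3, d4, d8}
… ∩ ⟦large⟧ = {d1, d3, d4, d8} ∩ {d1, d3, d5} = {d1, d3}
… ∩ ⟦sleepy⟧ = {d1, d3} ∩ {d6, d7, d8} = ∅
⟦large sleepy farmer who swam on d5⟧ = ∅, so the cardinality is 0.

0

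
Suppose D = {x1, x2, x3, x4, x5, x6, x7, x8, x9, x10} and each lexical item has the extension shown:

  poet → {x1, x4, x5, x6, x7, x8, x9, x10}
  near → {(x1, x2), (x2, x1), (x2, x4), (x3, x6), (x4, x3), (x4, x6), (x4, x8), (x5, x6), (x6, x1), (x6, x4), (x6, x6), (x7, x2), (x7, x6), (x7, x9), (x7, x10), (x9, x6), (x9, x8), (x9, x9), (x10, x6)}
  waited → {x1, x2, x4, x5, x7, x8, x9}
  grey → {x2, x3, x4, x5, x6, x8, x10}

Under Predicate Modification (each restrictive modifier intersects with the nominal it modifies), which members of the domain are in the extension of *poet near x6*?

⟦near x6⟧ = {x : ⟨x, x6⟩ ∈ ⟦near⟧} = {x3, x4, x5, x6, x7, x9, x10}
⟦poet⟧ = {x1, x4, x5, x6, x7, x8, x9, x10}
… ∩ ⟦near x6⟧ = {x1, x4, x5, x6, x7, x8, x9, x10} ∩ {x3, x4, x5, x6, x7, x9, x10} = {x4, x5, x6, x7, x9, x10}
So ⟦poet near x6⟧ = {x4, x5, x6, x7, x9, x10}.

{x4, x5, x6, x7, x9, x10}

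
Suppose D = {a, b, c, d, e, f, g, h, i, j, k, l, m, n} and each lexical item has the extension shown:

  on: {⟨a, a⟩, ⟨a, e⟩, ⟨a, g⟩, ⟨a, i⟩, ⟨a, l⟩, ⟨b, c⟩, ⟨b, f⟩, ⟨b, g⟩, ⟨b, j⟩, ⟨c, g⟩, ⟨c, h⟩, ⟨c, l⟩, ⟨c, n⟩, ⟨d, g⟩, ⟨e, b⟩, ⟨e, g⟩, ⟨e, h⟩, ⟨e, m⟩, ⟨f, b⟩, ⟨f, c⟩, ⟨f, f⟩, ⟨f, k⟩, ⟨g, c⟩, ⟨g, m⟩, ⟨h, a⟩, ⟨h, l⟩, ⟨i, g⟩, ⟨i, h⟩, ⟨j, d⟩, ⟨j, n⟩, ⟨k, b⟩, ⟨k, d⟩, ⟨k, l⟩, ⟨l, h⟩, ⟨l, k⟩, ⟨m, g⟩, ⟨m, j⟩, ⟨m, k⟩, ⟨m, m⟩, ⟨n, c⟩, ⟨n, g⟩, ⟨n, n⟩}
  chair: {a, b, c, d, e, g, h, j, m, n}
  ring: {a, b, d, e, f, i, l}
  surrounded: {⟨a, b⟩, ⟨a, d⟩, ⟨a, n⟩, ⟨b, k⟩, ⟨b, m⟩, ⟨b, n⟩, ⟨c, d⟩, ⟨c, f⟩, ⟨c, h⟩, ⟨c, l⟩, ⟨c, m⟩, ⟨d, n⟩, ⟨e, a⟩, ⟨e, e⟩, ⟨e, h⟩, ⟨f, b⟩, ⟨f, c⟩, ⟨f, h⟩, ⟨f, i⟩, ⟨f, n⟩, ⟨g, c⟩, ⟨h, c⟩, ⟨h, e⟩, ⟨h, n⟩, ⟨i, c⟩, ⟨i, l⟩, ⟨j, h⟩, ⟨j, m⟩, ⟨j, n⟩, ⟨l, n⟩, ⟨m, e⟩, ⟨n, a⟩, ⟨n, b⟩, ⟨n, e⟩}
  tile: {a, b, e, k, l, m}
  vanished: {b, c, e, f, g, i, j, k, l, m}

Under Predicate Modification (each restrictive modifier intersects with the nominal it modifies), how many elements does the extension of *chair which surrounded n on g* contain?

⟦which surrounded n⟧ = {x : ⟨x, n⟩ ∈ ⟦surrounded⟧} = {a, b, d, f, h, j, l}
⟦on g⟧ = {x : ⟨x, g⟩ ∈ ⟦on⟧} = {a, b, c, d, e, i, m, n}
⟦chair⟧ = {a, b, c, d, e, g, h, j, m, n}
… ∩ ⟦which surrounded n⟧ = {a, b, c, d, e, g, h, j, m, n} ∩ {a, b, d, f, h, j, l} = {a, b, d, h, j}
… ∩ ⟦on g⟧ = {a, b, d, h, j} ∩ {a, b, c, d, e, i, m, n} = {a, b, d}
⟦chair which surrounded n on g⟧ = {a, b, d}, so the cardinality is 3.

3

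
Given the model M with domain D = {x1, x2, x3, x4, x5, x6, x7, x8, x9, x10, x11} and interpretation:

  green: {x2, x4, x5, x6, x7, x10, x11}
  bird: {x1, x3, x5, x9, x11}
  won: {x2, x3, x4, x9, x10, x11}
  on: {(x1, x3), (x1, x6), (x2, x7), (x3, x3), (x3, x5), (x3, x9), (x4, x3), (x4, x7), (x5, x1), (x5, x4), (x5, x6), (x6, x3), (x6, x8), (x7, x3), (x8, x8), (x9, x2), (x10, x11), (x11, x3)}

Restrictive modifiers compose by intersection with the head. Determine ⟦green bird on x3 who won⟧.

⟦on x3⟧ = {x : ⟨x, x3⟩ ∈ ⟦on⟧} = {x1, x3, x4, x6, x7, x11}
⟦who won⟧ = ⟦won⟧ = {x2, x3, x4, x9, x10, x11}
⟦bird⟧ = {x1, x3, x5, x9, x11}
… ∩ ⟦on x3⟧ = {x1, x3, x5, x9, x11} ∩ {x1, x3, x4, x6, x7, x11} = {x1, x3, x11}
… ∩ ⟦who won⟧ = {x1, x3, x11} ∩ {x2, x3, x4, x9, x10, x11} = {x3, x11}
… ∩ ⟦green⟧ = {x3, x11} ∩ {x2, x4, x5, x6, x7, x10, x11} = {x11}
So ⟦green bird on x3 who won⟧ = {x11}.

{x11}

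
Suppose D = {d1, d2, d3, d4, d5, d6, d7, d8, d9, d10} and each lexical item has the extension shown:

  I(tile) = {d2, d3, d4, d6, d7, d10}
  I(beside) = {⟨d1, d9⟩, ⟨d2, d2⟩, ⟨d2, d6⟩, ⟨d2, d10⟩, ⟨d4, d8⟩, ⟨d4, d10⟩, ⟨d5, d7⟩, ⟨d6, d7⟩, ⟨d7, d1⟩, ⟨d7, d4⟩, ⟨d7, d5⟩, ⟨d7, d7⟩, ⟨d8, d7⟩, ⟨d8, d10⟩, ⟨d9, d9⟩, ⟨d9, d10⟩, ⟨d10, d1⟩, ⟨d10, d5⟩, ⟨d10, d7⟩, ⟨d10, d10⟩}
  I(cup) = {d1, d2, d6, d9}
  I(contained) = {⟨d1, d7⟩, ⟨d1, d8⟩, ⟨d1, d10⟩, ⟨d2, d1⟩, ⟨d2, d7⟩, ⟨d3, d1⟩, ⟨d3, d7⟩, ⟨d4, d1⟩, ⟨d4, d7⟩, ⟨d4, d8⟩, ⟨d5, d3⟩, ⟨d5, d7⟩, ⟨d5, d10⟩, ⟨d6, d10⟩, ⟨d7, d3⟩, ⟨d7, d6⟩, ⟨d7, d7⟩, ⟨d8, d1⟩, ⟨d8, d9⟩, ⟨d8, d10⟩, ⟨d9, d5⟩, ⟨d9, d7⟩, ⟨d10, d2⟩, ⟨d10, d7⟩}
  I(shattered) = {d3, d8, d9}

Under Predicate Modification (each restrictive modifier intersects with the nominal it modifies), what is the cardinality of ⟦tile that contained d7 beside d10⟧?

⟦that contained d7⟧ = {x : ⟨x, d7⟩ ∈ ⟦contained⟧} = {d1, d2, d3, d4, d5, d7, d9, d10}
⟦beside d10⟧ = {x : ⟨x, d10⟩ ∈ ⟦beside⟧} = {d2, d4, d8, d9, d10}
⟦tile⟧ = {d2, d3, d4, d6, d7, d10}
… ∩ ⟦that contained d7⟧ = {d2, d3, d4, d6, d7, d10} ∩ {d1, d2, d3, d4, d5, d7, d9, d10} = {d2, d3, d4, d7, d10}
… ∩ ⟦beside d10⟧ = {d2, d3, d4, d7, d10} ∩ {d2, d4, d8, d9, d10} = {d2, d4, d10}
⟦tile that contained d7 beside d10⟧ = {d2, d4, d10}, so the cardinality is 3.

3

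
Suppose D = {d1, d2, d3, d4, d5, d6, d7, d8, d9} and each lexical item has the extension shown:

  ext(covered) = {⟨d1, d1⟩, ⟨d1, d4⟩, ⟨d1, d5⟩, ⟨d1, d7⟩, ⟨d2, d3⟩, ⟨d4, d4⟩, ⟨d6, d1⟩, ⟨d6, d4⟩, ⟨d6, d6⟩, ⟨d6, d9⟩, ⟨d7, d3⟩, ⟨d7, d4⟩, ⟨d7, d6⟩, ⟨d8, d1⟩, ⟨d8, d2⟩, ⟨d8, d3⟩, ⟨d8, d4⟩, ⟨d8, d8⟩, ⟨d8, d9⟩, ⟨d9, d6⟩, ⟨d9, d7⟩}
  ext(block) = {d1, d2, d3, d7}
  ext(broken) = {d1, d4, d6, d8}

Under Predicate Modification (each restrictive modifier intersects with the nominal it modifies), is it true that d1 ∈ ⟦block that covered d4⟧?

yes

⟦that covered d4⟧ = {x : ⟨x, d4⟩ ∈ ⟦covered⟧} = {d1, d4, d6, d7, d8}
⟦block⟧ = {d1, d2, d3, d7}
… ∩ ⟦that covered d4⟧ = {d1, d2, d3, d7} ∩ {d1, d4, d6, d7, d8} = {d1, d7}
⟦block that covered d4⟧ = {d1, d7}; d1 ∈ this set.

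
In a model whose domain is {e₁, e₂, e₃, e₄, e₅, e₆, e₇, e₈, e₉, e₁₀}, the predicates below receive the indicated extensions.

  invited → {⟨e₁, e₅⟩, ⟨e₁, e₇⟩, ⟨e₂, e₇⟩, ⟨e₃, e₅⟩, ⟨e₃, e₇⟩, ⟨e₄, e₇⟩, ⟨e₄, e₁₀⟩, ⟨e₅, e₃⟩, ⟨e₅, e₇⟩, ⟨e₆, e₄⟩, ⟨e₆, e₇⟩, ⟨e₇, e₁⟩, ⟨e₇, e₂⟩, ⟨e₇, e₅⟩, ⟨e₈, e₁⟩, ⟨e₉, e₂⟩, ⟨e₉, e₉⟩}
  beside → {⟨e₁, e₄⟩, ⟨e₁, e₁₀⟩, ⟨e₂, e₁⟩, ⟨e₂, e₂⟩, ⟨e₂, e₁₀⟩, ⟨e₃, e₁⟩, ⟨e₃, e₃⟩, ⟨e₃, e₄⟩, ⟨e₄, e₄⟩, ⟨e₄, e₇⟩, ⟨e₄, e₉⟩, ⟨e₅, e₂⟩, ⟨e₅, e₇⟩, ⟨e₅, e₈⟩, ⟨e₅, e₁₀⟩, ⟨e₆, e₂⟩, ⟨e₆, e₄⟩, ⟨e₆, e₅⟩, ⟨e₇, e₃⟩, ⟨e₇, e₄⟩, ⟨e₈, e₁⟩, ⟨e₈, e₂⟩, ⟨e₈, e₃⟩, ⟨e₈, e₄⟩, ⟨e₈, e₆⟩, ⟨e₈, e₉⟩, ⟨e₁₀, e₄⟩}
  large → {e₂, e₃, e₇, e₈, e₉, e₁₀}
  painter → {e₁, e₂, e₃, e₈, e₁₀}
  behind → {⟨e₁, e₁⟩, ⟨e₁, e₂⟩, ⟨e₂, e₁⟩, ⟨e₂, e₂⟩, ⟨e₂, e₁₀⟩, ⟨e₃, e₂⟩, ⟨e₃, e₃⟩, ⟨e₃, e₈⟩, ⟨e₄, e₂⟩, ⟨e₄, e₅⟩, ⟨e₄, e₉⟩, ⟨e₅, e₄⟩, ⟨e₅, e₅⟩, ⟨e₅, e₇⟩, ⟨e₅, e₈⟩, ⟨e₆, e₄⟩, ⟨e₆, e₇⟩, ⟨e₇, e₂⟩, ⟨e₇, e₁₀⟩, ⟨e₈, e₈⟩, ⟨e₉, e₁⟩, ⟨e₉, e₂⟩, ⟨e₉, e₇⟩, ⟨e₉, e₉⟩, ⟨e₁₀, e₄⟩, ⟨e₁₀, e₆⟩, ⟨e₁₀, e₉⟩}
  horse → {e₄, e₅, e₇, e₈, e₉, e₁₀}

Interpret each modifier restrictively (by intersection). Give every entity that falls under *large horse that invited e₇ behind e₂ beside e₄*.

⟦that invited e₇⟧ = {x : ⟨x, e₇⟩ ∈ ⟦invited⟧} = {e₁, e₂, e₃, e₄, e₅, e₆}
⟦behind e₂⟧ = {x : ⟨x, e₂⟩ ∈ ⟦behind⟧} = {e₁, e₂, e₃, e₄, e₇, e₉}
⟦beside e₄⟧ = {x : ⟨x, e₄⟩ ∈ ⟦beside⟧} = {e₁, e₃, e₄, e₆, e₇, e₈, e₁₀}
⟦horse⟧ = {e₄, e₅, e₇, e₈, e₉, e₁₀}
… ∩ ⟦that invited e₇⟧ = {e₄, e₅, e₇, e₈, e₉, e₁₀} ∩ {e₁, e₂, e₃, e₄, e₅, e₆} = {e₄, e₅}
… ∩ ⟦behind e₂⟧ = {e₄, e₅} ∩ {e₁, e₂, e₃, e₄, e₇, e₉} = {e₄}
… ∩ ⟦beside e₄⟧ = {e₄} ∩ {e₁, e₃, e₄, e₆, e₇, e₈, e₁₀} = {e₄}
… ∩ ⟦large⟧ = {e₄} ∩ {e₂, e₃, e₇, e₈, e₉, e₁₀} = ∅
So ⟦large horse that invited e₇ behind e₂ beside e₄⟧ = ∅.

∅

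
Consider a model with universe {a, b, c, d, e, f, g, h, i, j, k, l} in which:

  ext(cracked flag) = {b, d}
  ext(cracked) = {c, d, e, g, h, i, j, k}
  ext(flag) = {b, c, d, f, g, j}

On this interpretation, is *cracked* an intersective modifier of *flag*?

⟦cracked⟧ ∩ ⟦flag⟧ = {c, d, e, g, h, i, j, k} ∩ {b, c, d, f, g, j} = {c, d, g, j}
Observed ⟦cracked flag⟧ = {b, d}.
These differ, so the modifier is not intersective in this model.

no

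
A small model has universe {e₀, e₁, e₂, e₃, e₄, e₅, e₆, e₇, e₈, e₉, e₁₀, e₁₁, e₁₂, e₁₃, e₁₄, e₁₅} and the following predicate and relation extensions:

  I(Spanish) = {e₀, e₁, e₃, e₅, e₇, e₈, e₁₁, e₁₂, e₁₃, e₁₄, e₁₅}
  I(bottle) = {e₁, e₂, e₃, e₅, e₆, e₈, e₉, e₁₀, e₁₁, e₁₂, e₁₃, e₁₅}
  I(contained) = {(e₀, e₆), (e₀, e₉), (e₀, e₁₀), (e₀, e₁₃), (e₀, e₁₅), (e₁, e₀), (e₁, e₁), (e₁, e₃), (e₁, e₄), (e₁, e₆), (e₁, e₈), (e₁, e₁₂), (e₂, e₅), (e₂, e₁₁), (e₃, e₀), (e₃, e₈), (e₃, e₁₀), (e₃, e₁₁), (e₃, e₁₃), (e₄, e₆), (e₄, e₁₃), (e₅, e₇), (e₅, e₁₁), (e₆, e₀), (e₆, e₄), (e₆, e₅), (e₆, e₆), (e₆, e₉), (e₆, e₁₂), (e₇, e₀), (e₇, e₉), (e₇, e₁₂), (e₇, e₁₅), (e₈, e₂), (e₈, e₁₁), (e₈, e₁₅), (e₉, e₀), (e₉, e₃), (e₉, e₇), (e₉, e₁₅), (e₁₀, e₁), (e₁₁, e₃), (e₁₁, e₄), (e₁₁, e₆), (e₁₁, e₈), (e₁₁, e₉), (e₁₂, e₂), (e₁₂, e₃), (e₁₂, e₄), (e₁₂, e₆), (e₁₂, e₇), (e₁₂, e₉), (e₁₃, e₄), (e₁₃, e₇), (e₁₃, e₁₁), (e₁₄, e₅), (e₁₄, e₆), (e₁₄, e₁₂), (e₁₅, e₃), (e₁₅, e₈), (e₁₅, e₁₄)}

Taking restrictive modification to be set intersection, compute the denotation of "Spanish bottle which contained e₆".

{e₁, e₁₁, e₁₂}

⟦which contained e₆⟧ = {x : ⟨x, e₆⟩ ∈ ⟦contained⟧} = {e₀, e₁, e₄, e₆, e₁₁, e₁₂, e₁₄}
⟦bottle⟧ = {e₁, e₂, e₃, e₅, e₆, e₈, e₉, e₁₀, e₁₁, e₁₂, e₁₃, e₁₅}
… ∩ ⟦which contained e₆⟧ = {e₁, e₂, e₃, e₅, e₆, e₈, e₉, e₁₀, e₁₁, e₁₂, e₁₃, e₁₅} ∩ {e₀, e₁, e₄, e₆, e₁₁, e₁₂, e₁₄} = {e₁, e₆, e₁₁, e₁₂}
… ∩ ⟦Spanish⟧ = {e₁, e₆, e₁₁, e₁₂} ∩ {e₀, e₁, e₃, e₅, e₇, e₈, e₁₁, e₁₂, e₁₃, e₁₄, e₁₅} = {e₁, e₁₁, e₁₂}
So ⟦Spanish bottle which contained e₆⟧ = {e₁, e₁₁, e₁₂}.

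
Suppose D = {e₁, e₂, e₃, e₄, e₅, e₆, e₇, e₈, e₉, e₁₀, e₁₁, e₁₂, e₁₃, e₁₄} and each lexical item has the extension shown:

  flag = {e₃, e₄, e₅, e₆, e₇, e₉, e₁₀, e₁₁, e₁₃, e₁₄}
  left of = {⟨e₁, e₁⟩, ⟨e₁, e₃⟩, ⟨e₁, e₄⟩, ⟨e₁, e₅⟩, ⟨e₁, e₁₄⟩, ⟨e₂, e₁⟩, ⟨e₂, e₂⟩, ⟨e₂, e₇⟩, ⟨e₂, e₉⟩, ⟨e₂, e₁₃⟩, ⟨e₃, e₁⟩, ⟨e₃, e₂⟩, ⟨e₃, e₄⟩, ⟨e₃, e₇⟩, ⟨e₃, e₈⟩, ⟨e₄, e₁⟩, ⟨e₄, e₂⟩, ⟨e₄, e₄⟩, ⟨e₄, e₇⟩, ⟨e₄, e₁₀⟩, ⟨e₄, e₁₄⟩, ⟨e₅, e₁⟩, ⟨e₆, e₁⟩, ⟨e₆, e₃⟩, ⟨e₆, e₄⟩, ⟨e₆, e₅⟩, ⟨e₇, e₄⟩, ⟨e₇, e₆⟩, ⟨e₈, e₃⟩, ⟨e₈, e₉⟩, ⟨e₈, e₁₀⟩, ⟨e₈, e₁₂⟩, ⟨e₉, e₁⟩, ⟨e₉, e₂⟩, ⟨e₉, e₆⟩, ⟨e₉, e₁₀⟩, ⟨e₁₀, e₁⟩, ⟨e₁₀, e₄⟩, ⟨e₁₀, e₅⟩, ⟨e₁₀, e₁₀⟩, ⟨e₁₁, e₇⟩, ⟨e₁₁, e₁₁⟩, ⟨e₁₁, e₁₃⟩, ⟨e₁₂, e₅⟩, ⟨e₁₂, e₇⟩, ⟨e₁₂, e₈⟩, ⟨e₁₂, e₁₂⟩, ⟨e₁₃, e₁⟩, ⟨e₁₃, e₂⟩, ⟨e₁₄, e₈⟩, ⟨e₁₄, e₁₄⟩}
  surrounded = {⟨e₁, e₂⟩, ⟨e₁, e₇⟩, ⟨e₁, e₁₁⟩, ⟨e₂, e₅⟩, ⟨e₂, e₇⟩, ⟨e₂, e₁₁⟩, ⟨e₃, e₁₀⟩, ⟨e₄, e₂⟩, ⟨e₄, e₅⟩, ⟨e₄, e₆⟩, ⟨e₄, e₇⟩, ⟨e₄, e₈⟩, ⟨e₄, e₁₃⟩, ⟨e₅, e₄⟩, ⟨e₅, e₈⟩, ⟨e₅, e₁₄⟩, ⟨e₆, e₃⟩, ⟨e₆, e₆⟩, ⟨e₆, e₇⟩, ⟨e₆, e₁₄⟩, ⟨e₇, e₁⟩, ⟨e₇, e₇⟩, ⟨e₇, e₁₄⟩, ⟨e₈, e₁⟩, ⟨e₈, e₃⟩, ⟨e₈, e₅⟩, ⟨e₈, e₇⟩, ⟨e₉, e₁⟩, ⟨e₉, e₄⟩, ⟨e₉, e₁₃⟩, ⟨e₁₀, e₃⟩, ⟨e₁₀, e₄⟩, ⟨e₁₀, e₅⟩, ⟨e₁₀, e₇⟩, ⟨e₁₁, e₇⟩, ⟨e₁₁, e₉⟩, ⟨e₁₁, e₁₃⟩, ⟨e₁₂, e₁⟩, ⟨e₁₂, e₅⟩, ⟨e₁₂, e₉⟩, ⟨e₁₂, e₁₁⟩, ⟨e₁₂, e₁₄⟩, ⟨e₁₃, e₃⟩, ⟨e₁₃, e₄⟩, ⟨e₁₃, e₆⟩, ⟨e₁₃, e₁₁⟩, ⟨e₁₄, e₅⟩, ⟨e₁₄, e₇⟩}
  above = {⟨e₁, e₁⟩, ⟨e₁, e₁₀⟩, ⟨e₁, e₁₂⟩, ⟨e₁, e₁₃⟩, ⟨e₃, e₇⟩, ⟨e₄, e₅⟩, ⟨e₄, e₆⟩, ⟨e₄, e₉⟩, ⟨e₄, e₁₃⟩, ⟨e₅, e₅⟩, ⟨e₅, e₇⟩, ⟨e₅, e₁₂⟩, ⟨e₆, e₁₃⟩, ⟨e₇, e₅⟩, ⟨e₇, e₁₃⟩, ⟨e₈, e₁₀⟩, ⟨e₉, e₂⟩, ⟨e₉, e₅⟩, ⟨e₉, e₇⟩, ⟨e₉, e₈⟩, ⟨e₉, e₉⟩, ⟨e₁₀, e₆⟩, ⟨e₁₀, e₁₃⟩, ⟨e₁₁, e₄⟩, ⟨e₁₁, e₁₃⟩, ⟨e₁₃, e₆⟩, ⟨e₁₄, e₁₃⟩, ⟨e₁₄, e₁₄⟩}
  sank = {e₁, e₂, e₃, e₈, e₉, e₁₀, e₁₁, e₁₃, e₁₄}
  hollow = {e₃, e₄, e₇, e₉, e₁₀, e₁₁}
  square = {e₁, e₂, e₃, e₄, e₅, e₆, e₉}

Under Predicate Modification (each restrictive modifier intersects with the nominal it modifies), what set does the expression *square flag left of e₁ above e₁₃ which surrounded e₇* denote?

{e₄, e₆}

⟦left of e₁⟧ = {x : ⟨x, e₁⟩ ∈ ⟦left of⟧} = {e₁, e₂, e₃, e₄, e₅, e₆, e₉, e₁₀, e₁₃}
⟦above e₁₃⟧ = {x : ⟨x, e₁₃⟩ ∈ ⟦above⟧} = {e₁, e₄, e₆, e₇, e₁₀, e₁₁, e₁₄}
⟦which surrounded e₇⟧ = {x : ⟨x, e₇⟩ ∈ ⟦surrounded⟧} = {e₁, e₂, e₄, e₆, e₇, e₈, e₁₀, e₁₁, e₁₄}
⟦flag⟧ = {e₃, e₄, e₅, e₆, e₇, e₉, e₁₀, e₁₁, e₁₃, e₁₄}
… ∩ ⟦left of e₁⟧ = {e₃, e₄, e₅, e₆, e₇, e₉, e₁₀, e₁₁, e₁₃, e₁₄} ∩ {e₁, e₂, e₃, e₄, e₅, e₆, e₉, e₁₀, e₁₃} = {e₃, e₄, e₅, e₆, e₉, e₁₀, e₁₃}
… ∩ ⟦above e₁₃⟧ = {e₃, e₄, e₅, e₆, e₉, e₁₀, e₁₃} ∩ {e₁, e₄, e₆, e₇, e₁₀, e₁₁, e₁₄} = {e₄, e₆, e₁₀}
… ∩ ⟦which surrounded e₇⟧ = {e₄, e₆, e₁₀} ∩ {e₁, e₂, e₄, e₆, e₇, e₈, e₁₀, e₁₁, e₁₄} = {e₄, e₆, e₁₀}
… ∩ ⟦square⟧ = {e₄, e₆, e₁₀} ∩ {e₁, e₂, e₃, e₄, e₅, e₆, e₉} = {e₄, e₆}
So ⟦square flag left of e₁ above e₁₃ which surrounded e₇⟧ = {e₄, e₆}.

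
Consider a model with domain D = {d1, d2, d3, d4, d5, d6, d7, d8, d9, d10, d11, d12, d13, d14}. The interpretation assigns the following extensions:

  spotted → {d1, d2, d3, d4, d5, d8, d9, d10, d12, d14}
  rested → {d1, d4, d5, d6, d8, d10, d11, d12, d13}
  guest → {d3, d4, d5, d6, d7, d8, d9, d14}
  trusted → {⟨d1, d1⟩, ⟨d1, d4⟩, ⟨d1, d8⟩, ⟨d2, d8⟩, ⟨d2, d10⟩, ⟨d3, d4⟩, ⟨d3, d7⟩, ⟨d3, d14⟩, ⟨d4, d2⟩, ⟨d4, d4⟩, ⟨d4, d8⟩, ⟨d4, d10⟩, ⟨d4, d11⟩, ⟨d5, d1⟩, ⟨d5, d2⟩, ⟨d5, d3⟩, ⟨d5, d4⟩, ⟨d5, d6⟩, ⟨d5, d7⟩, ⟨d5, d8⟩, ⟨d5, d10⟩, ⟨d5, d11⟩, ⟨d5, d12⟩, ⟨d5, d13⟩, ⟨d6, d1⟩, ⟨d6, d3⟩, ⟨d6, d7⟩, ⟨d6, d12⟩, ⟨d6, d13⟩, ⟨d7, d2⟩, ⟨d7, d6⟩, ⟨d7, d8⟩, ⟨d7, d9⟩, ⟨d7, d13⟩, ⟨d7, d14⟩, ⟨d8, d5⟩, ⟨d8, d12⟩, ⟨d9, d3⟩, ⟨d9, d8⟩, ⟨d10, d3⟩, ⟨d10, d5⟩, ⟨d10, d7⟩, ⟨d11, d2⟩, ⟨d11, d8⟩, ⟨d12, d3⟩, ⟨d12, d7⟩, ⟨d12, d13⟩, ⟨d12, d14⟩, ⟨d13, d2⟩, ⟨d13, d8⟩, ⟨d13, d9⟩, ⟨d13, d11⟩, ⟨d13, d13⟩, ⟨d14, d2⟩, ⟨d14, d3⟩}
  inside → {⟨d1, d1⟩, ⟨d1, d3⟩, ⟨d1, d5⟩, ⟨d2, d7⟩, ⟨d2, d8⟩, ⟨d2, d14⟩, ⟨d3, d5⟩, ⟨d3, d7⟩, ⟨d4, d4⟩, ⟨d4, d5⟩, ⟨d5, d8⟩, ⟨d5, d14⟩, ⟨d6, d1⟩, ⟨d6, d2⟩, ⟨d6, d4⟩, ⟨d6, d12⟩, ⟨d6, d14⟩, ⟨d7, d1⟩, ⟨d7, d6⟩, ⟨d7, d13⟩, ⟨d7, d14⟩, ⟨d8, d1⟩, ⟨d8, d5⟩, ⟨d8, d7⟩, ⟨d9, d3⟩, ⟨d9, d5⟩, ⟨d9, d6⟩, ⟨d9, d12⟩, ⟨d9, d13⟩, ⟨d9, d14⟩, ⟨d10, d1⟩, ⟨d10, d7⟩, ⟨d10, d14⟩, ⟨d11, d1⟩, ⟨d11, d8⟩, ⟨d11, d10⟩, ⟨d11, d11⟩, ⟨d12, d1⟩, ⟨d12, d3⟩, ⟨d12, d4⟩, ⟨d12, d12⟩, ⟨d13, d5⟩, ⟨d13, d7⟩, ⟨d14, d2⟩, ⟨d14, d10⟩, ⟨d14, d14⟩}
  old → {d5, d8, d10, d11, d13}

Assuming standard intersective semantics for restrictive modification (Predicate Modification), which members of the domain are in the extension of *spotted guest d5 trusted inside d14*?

∅

⟦d5 trusted⟧ = {x : ⟨d5, x⟩ ∈ ⟦trusted⟧} = {d1, d2, d3, d4, d6, d7, d8, d10, d11, d12, d13}
⟦inside d14⟧ = {x : ⟨x, d14⟩ ∈ ⟦inside⟧} = {d2, d5, d6, d7, d9, d10, d14}
⟦guest⟧ = {d3, d4, d5, d6, d7, d8, d9, d14}
… ∩ ⟦d5 trusted⟧ = {d3, d4, d5, d6, d7, d8, d9, d14} ∩ {d1, d2, d3, d4, d6, d7, d8, d10, d11, d12, d13} = {d3, d4, d6, d7, d8}
… ∩ ⟦inside d14⟧ = {d3, d4, d6, d7, d8} ∩ {d2, d5, d6, d7, d9, d10, d14} = {d6, d7}
… ∩ ⟦spotted⟧ = {d6, d7} ∩ {d1, d2, d3, d4, d5, d8, d9, d10, d12, d14} = ∅
So ⟦spotted guest d5 trusted inside d14⟧ = ∅.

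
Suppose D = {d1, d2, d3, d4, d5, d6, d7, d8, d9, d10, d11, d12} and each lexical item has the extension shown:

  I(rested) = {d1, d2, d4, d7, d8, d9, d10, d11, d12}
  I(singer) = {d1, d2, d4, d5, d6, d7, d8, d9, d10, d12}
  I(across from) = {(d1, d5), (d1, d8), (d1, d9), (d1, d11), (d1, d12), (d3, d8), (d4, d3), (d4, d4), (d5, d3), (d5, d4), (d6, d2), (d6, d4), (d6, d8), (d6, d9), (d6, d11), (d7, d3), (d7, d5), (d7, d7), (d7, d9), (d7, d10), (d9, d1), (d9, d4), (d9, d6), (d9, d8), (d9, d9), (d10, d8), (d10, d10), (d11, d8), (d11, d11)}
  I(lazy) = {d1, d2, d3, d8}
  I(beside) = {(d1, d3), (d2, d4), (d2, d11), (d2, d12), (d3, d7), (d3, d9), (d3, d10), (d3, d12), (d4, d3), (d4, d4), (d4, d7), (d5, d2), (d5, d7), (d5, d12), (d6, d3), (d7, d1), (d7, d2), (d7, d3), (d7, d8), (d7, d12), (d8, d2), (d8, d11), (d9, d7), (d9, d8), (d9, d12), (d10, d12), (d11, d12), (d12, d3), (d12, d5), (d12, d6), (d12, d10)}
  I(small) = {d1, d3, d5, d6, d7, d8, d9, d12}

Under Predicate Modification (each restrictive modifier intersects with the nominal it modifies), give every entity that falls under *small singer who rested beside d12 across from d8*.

⟦who rested⟧ = ⟦rested⟧ = {d1, d2, d4, d7, d8, d9, d10, d11, d12}
⟦beside d12⟧ = {x : ⟨x, d12⟩ ∈ ⟦beside⟧} = {d2, d3, d5, d7, d9, d10, d11}
⟦across from d8⟧ = {x : ⟨x, d8⟩ ∈ ⟦across from⟧} = {d1, d3, d6, d9, d10, d11}
⟦singer⟧ = {d1, d2, d4, d5, d6, d7, d8, d9, d10, d12}
… ∩ ⟦who rested⟧ = {d1, d2, d4, d5, d6, d7, d8, d9, d10, d12} ∩ {d1, d2, d4, d7, d8, d9, d10, d11, d12} = {d1, d2, d4, d7, d8, d9, d10, d12}
… ∩ ⟦beside d12⟧ = {d1, d2, d4, d7, d8, d9, d10, d12} ∩ {d2, d3, d5, d7, d9, d10, d11} = {d2, d7, d9, d10}
… ∩ ⟦across from d8⟧ = {d2, d7, d9, d10} ∩ {d1, d3, d6, d9, d10, d11} = {d9, d10}
… ∩ ⟦small⟧ = {d9, d10} ∩ {d1, d3, d5, d6, d7, d8, d9, d12} = {d9}
So ⟦small singer who rested beside d12 across from d8⟧ = {d9}.

{d9}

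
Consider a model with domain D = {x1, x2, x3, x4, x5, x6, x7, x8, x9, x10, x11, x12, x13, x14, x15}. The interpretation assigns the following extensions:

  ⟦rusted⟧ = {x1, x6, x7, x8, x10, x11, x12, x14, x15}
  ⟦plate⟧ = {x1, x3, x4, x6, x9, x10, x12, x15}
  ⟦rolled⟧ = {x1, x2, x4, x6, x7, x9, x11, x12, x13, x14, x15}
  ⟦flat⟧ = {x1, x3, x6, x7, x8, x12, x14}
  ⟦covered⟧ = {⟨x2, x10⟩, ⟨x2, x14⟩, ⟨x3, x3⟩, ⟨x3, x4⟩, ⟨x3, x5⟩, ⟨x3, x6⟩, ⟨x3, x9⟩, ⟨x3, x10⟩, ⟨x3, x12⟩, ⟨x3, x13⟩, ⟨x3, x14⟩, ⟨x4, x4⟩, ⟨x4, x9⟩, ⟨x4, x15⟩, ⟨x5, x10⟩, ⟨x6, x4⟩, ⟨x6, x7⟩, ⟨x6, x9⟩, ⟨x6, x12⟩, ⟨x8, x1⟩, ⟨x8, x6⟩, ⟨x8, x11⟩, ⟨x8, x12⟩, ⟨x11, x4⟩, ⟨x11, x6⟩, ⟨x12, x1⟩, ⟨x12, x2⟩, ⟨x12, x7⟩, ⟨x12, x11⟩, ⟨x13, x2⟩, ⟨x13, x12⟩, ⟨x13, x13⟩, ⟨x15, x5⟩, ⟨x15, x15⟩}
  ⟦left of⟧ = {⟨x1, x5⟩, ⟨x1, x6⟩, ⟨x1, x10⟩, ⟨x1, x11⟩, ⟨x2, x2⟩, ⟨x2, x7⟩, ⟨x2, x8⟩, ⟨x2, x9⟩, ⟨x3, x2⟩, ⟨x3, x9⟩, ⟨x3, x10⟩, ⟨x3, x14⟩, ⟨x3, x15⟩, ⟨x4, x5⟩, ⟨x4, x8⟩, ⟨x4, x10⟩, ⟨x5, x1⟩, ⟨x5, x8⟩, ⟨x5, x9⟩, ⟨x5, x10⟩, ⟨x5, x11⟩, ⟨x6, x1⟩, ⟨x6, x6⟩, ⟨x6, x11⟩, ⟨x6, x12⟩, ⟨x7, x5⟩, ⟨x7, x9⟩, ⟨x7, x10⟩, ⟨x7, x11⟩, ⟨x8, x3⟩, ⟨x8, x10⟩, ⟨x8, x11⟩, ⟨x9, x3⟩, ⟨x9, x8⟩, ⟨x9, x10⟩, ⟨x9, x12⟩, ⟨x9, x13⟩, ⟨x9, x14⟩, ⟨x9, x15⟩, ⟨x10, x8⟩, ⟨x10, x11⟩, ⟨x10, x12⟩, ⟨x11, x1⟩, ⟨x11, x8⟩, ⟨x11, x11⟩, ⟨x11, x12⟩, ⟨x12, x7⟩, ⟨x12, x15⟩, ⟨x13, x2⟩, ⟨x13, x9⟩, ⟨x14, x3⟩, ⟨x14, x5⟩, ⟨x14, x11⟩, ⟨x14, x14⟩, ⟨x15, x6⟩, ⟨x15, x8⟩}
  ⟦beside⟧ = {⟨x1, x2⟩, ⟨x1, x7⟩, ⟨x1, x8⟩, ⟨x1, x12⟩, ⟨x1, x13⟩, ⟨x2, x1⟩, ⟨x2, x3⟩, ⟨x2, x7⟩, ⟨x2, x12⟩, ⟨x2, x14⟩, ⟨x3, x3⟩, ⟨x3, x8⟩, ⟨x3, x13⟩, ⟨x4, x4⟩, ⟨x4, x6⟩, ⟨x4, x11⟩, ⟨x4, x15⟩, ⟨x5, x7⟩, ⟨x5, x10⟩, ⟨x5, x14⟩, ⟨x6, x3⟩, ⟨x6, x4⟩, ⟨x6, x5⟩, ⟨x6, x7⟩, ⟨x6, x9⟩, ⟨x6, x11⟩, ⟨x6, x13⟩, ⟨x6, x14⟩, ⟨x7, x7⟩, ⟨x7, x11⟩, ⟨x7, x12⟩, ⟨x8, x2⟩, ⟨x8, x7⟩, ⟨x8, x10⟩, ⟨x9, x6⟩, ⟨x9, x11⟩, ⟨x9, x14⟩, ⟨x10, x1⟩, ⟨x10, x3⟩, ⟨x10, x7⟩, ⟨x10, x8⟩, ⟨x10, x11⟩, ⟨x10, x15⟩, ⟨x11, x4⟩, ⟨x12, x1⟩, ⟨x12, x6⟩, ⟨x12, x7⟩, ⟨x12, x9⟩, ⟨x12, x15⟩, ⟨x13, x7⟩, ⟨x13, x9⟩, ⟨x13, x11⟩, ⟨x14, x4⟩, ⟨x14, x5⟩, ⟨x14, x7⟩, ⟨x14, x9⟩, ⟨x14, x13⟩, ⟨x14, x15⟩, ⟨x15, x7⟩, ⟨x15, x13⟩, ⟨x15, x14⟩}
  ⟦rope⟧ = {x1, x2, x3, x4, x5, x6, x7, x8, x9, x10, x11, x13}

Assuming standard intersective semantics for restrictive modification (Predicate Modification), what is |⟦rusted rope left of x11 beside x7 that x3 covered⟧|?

2

⟦left of x11⟧ = {x : ⟨x, x11⟩ ∈ ⟦left of⟧} = {x1, x5, x6, x7, x8, x10, x11, x14}
⟦beside x7⟧ = {x : ⟨x, x7⟩ ∈ ⟦beside⟧} = {x1, x2, x5, x6, x7, x8, x10, x12, x13, x14, x15}
⟦that x3 covered⟧ = {x : ⟨x3, x⟩ ∈ ⟦covered⟧} = {x3, x4, x5, x6, x9, x10, x12, x13, x14}
⟦rope⟧ = {x1, x2, x3, x4, x5, x6, x7, x8, x9, x10, x11, x13}
… ∩ ⟦left of x11⟧ = {x1, x2, x3, x4, x5, x6, x7, x8, x9, x10, x11, x13} ∩ {x1, x5, x6, x7, x8, x10, x11, x14} = {x1, x5, x6, x7, x8, x10, x11}
… ∩ ⟦beside x7⟧ = {x1, x5, x6, x7, x8, x10, x11} ∩ {x1, x2, x5, x6, x7, x8, x10, x12, x13, x14, x15} = {x1, x5, x6, x7, x8, x10}
… ∩ ⟦that x3 covered⟧ = {x1, x5, x6, x7, x8, x10} ∩ {x3, x4, x5, x6, x9, x10, x12, x13, x14} = {x5, x6, x10}
… ∩ ⟦rusted⟧ = {x5, x6, x10} ∩ {x1, x6, x7, x8, x10, x11, x12, x14, x15} = {x6, x10}
⟦rusted rope left of x11 beside x7 that x3 covered⟧ = {x6, x10}, so the cardinality is 2.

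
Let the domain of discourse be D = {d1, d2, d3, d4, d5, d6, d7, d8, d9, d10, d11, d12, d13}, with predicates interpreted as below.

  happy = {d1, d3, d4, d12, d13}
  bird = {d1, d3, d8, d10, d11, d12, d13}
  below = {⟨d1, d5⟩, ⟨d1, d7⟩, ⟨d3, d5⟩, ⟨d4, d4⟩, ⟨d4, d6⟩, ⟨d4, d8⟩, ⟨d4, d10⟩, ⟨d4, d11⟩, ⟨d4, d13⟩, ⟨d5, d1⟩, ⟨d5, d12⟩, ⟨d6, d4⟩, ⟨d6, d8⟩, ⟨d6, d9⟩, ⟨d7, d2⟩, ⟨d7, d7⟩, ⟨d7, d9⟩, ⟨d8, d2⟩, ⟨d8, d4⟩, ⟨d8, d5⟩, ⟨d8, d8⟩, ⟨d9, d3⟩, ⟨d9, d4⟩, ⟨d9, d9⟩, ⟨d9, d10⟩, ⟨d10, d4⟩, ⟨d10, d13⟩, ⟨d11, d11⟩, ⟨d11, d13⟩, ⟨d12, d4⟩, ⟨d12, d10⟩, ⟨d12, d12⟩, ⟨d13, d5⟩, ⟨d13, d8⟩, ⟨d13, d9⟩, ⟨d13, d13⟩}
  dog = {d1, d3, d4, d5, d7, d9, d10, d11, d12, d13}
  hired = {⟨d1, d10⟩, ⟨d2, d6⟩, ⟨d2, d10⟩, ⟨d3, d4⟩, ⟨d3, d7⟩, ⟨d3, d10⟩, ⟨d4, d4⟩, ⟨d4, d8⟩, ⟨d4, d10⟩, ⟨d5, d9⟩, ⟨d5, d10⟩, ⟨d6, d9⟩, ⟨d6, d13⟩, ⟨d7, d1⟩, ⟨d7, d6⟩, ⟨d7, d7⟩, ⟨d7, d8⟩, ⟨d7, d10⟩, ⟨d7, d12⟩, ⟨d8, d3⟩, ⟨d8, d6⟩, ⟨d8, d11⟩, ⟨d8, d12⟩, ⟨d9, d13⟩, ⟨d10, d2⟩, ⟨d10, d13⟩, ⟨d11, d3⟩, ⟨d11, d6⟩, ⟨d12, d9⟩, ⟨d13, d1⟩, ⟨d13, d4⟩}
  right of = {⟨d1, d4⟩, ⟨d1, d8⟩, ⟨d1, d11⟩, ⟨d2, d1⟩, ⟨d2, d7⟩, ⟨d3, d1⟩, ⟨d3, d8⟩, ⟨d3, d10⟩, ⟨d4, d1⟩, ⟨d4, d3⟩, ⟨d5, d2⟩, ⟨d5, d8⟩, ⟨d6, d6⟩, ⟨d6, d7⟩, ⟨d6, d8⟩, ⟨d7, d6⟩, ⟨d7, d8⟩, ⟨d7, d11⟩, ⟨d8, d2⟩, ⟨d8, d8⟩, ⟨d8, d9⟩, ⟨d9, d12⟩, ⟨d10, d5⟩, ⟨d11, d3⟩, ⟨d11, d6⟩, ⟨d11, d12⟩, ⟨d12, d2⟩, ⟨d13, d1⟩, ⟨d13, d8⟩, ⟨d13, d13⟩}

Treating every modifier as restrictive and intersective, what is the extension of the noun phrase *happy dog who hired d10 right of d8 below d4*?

{ }

⟦who hired d10⟧ = {x : ⟨x, d10⟩ ∈ ⟦hired⟧} = {d1, d2, d3, d4, d5, d7}
⟦right of d8⟧ = {x : ⟨x, d8⟩ ∈ ⟦right of⟧} = {d1, d3, d5, d6, d7, d8, d13}
⟦below d4⟧ = {x : ⟨x, d4⟩ ∈ ⟦below⟧} = {d4, d6, d8, d9, d10, d12}
⟦dog⟧ = {d1, d3, d4, d5, d7, d9, d10, d11, d12, d13}
… ∩ ⟦who hired d10⟧ = {d1, d3, d4, d5, d7, d9, d10, d11, d12, d13} ∩ {d1, d2, d3, d4, d5, d7} = {d1, d3, d4, d5, d7}
… ∩ ⟦right of d8⟧ = {d1, d3, d4, d5, d7} ∩ {d1, d3, d5, d6, d7, d8, d13} = {d1, d3, d5, d7}
… ∩ ⟦below d4⟧ = {d1, d3, d5, d7} ∩ {d4, d6, d8, d9, d10, d12} = ∅
… ∩ ⟦happy⟧ = ∅ ∩ {d1, d3, d4, d12, d13} = ∅
So ⟦happy dog who hired d10 right of d8 below d4⟧ = { }.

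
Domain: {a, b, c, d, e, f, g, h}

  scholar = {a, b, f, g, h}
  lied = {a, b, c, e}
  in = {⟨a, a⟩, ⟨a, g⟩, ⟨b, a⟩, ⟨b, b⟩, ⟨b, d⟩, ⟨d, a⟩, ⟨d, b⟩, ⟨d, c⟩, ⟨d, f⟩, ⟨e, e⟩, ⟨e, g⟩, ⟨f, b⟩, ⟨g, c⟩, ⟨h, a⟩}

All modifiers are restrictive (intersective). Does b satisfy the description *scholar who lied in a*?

yes

⟦who lied⟧ = ⟦lied⟧ = {a, b, c, e}
⟦in a⟧ = {x : ⟨x, a⟩ ∈ ⟦in⟧} = {a, b, d, h}
⟦scholar⟧ = {a, b, f, g, h}
… ∩ ⟦who lied⟧ = {a, b, f, g, h} ∩ {a, b, c, e} = {a, b}
… ∩ ⟦in a⟧ = {a, b} ∩ {a, b, d, h} = {a, b}
⟦scholar who lied in a⟧ = {a, b}; b ∈ this set.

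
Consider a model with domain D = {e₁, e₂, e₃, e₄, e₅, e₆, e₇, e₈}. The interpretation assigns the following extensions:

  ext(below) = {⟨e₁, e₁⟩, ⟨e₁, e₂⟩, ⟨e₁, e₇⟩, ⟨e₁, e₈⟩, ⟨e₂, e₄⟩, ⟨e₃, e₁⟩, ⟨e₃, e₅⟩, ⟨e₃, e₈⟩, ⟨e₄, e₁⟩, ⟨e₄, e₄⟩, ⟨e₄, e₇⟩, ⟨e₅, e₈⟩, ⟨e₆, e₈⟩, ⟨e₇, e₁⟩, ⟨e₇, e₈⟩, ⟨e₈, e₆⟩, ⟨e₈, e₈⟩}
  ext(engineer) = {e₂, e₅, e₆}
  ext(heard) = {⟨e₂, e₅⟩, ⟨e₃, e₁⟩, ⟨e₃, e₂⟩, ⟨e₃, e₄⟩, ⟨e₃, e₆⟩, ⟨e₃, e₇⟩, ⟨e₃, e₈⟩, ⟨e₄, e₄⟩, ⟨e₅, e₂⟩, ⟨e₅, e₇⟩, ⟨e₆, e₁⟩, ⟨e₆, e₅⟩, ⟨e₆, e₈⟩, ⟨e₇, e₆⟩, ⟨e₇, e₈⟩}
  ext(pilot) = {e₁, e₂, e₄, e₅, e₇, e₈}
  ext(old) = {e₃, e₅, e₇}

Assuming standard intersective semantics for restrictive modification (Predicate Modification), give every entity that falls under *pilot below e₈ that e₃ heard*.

⟦below e₈⟧ = {x : ⟨x, e₈⟩ ∈ ⟦below⟧} = {e₁, e₃, e₅, e₆, e₇, e₈}
⟦that e₃ heard⟧ = {x : ⟨e₃, x⟩ ∈ ⟦heard⟧} = {e₁, e₂, e₄, e₆, e₇, e₈}
⟦pilot⟧ = {e₁, e₂, e₄, e₅, e₇, e₈}
… ∩ ⟦below e₈⟧ = {e₁, e₂, e₄, e₅, e₇, e₈} ∩ {e₁, e₃, e₅, e₆, e₇, e₈} = {e₁, e₅, e₇, e₈}
… ∩ ⟦that e₃ heard⟧ = {e₁, e₅, e₇, e₈} ∩ {e₁, e₂, e₄, e₆, e₇, e₈} = {e₁, e₇, e₈}
So ⟦pilot below e₈ that e₃ heard⟧ = {e₁, e₇, e₈}.

{e₁, e₇, e₈}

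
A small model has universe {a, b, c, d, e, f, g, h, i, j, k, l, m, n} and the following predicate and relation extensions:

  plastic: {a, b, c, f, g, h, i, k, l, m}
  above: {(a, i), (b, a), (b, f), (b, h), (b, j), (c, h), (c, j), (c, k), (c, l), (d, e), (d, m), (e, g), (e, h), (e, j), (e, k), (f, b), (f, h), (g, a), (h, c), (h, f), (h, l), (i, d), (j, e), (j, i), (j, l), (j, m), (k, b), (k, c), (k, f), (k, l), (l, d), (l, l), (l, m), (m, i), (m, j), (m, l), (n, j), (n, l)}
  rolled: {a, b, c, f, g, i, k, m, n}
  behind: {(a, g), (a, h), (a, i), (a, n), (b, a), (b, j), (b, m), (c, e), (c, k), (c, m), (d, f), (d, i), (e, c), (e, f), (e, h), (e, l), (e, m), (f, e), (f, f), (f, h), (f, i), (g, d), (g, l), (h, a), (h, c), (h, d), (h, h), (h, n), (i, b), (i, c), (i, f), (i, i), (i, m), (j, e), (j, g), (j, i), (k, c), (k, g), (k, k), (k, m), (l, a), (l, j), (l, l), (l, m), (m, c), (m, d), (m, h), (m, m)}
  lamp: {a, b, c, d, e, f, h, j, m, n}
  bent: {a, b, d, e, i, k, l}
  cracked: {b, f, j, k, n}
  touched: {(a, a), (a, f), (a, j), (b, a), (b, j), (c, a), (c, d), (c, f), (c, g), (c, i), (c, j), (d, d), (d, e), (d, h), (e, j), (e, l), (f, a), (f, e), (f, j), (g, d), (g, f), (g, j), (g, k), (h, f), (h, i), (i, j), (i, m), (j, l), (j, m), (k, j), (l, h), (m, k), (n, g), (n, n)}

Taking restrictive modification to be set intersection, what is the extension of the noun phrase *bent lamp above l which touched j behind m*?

∅

⟦above l⟧ = {x : ⟨x, l⟩ ∈ ⟦above⟧} = {c, h, j, k, l, m, n}
⟦which touched j⟧ = {x : ⟨x, j⟩ ∈ ⟦touched⟧} = {a, b, c, e, f, g, i, k}
⟦behind m⟧ = {x : ⟨x, m⟩ ∈ ⟦behind⟧} = {b, c, e, i, k, l, m}
⟦lamp⟧ = {a, b, c, d, e, f, h, j, m, n}
… ∩ ⟦above l⟧ = {a, b, c, d, e, f, h, j, m, n} ∩ {c, h, j, k, l, m, n} = {c, h, j, m, n}
… ∩ ⟦which touched j⟧ = {c, h, j, m, n} ∩ {a, b, c, e, f, g, i, k} = {c}
… ∩ ⟦behind m⟧ = {c} ∩ {b, c, e, i, k, l, m} = {c}
… ∩ ⟦bent⟧ = {c} ∩ {a, b, d, e, i, k, l} = ∅
So ⟦bent lamp above l which touched j behind m⟧ = ∅.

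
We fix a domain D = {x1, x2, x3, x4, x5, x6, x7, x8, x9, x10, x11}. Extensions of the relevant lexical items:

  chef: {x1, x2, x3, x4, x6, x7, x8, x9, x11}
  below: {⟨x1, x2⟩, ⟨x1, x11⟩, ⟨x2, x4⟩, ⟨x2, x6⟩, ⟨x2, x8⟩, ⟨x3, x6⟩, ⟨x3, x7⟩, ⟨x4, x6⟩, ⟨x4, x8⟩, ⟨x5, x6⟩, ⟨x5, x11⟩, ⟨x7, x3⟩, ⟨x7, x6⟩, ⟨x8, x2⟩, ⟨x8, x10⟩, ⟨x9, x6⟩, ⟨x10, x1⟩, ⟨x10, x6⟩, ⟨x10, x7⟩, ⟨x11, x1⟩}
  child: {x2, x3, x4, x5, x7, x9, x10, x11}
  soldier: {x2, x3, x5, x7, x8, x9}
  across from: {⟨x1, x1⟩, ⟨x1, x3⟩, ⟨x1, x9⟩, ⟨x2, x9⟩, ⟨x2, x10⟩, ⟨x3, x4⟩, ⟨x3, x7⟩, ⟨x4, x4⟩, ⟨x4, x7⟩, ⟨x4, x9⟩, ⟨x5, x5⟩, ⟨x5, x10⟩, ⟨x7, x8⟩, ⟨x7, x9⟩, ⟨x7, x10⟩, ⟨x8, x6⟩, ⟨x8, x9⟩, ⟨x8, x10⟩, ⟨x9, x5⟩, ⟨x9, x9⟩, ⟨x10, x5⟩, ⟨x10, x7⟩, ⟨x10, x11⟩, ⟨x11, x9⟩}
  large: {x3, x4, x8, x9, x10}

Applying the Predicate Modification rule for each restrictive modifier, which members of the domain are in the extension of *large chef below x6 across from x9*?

{x4, x9}

⟦below x6⟧ = {x : ⟨x, x6⟩ ∈ ⟦below⟧} = {x2, x3, x4, x5, x7, x9, x10}
⟦across from x9⟧ = {x : ⟨x, x9⟩ ∈ ⟦across from⟧} = {x1, x2, x4, x7, x8, x9, x11}
⟦chef⟧ = {x1, x2, x3, x4, x6, x7, x8, x9, x11}
… ∩ ⟦below x6⟧ = {x1, x2, x3, x4, x6, x7, x8, x9, x11} ∩ {x2, x3, x4, x5, x7, x9, x10} = {x2, x3, x4, x7, x9}
… ∩ ⟦across from x9⟧ = {x2, x3, x4, x7, x9} ∩ {x1, x2, x4, x7, x8, x9, x11} = {x2, x4, x7, x9}
… ∩ ⟦large⟧ = {x2, x4, x7, x9} ∩ {x3, x4, x8, x9, x10} = {x4, x9}
So ⟦large chef below x6 across from x9⟧ = {x4, x9}.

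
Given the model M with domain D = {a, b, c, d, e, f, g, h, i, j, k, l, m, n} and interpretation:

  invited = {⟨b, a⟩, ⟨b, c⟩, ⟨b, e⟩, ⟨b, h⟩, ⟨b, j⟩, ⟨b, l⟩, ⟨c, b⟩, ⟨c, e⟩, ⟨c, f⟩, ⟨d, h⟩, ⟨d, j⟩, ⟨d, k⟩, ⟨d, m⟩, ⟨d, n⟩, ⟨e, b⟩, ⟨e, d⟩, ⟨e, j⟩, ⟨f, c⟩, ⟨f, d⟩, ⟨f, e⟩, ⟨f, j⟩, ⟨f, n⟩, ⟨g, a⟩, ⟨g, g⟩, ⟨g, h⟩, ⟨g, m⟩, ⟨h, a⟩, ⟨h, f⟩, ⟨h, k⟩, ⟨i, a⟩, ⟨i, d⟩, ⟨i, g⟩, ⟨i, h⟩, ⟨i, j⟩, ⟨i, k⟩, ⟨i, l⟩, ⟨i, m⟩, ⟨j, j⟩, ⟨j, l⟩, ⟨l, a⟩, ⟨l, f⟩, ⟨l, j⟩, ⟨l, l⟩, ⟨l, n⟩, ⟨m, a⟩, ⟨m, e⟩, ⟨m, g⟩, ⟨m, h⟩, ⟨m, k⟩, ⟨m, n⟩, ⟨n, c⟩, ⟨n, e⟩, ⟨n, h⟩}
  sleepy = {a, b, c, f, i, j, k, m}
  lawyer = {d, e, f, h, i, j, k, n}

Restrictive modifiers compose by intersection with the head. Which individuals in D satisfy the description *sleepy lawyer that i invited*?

⟦that i invited⟧ = {x : ⟨i, x⟩ ∈ ⟦invited⟧} = {a, d, g, h, j, k, l, m}
⟦lawyer⟧ = {d, e, f, h, i, j, k, n}
… ∩ ⟦that i invited⟧ = {d, e, f, h, i, j, k, n} ∩ {a, d, g, h, j, k, l, m} = {d, h, j, k}
… ∩ ⟦sleepy⟧ = {d, h, j, k} ∩ {a, b, c, f, i, j, k, m} = {j, k}
So ⟦sleepy lawyer that i invited⟧ = {j, k}.

{j, k}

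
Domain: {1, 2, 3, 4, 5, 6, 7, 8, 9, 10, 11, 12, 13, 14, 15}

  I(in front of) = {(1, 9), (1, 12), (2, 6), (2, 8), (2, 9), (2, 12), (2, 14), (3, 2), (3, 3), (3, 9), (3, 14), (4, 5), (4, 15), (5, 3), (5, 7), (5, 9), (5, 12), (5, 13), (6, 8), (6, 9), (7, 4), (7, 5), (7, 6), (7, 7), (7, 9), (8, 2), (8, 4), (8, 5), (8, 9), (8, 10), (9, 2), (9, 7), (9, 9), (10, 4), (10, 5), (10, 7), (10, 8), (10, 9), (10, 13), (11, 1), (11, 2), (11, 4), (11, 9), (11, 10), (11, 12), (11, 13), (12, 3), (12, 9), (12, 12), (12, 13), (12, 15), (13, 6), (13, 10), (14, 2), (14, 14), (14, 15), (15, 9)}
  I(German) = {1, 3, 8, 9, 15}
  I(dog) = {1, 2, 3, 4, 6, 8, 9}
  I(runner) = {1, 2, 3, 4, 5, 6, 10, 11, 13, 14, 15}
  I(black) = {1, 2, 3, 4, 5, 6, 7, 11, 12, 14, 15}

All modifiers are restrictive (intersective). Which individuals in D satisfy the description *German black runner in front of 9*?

{1, 3, 15}

⟦in front of 9⟧ = {x : ⟨x, 9⟩ ∈ ⟦in front of⟧} = {1, 2, 3, 5, 6, 7, 8, 9, 10, 11, 12, 15}
⟦runner⟧ = {1, 2, 3, 4, 5, 6, 10, 11, 13, 14, 15}
… ∩ ⟦in front of 9⟧ = {1, 2, 3, 4, 5, 6, 10, 11, 13, 14, 15} ∩ {1, 2, 3, 5, 6, 7, 8, 9, 10, 11, 12, 15} = {1, 2, 3, 5, 6, 10, 11, 15}
… ∩ ⟦German⟧ = {1, 2, 3, 5, 6, 10, 11, 15} ∩ {1, 3, 8, 9, 15} = {1, 3, 15}
… ∩ ⟦black⟧ = {1, 3, 15} ∩ {1, 2, 3, 4, 5, 6, 7, 11, 12, 14, 15} = {1, 3, 15}
So ⟦German black runner in front of 9⟧ = {1, 3, 15}.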